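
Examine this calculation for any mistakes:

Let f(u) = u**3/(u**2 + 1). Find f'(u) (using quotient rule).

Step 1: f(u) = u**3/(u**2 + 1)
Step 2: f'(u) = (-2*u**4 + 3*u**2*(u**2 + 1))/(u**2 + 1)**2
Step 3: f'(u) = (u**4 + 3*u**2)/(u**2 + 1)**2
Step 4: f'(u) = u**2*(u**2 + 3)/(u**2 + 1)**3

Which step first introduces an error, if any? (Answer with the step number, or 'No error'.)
Step 4

Step 4 is incorrect due to a wrong exponent.
The step shows: u**2*(u**2 + 3)/(u**2 + 1)**3
The correct value should be: u**2*(u**2 + 3)/(u**2 + 1)**2

Explanation: The exponent -2 on u**2 + 1 was incorrectly written as -3: the term u**2*(u**2 + 3)/(u**2 + 1)**2 was incorrectly written as u**2*(u**2 + 3)/(u**2 + 1)**3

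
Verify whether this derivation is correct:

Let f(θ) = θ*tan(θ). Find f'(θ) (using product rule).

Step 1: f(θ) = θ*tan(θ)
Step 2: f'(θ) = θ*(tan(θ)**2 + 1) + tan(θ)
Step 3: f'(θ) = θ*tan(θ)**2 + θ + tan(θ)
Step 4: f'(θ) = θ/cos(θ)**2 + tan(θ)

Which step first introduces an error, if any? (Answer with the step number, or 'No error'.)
No error

All steps in this derivation are correct.
The final answer f'(θ) = θ/cos(θ)**2 + tan(θ) is valid.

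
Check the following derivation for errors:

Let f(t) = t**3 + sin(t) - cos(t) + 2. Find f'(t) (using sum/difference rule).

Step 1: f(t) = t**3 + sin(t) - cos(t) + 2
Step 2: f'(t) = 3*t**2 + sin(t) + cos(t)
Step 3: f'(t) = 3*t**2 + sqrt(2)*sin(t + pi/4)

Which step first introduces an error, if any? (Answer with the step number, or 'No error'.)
No error

All steps in this derivation are correct.
The final answer f'(t) = 3*t**2 + sqrt(2)*sin(t + pi/4) is valid.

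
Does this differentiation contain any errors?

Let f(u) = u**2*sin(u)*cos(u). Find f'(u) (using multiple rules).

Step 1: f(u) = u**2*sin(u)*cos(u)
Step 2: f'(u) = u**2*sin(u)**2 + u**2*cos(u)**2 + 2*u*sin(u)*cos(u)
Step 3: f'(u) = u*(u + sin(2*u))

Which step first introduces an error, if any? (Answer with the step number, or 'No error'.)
Step 2

Step 2 is incorrect due to a sign flip.
The step shows: u**2*sin(u)**2 + u**2*cos(u)**2 + 2*u*sin(u)*cos(u)
The correct value should be: -u**2*sin(u)**2 + u**2*cos(u)**2 + 2*u*sin(u)*cos(u)

Explanation: The sign of one term was flipped: the term -u**2*sin(u)**2 was incorrectly written as u**2*sin(u)**2
The later steps are derived from this incorrect expression, so the error originates in Step 2.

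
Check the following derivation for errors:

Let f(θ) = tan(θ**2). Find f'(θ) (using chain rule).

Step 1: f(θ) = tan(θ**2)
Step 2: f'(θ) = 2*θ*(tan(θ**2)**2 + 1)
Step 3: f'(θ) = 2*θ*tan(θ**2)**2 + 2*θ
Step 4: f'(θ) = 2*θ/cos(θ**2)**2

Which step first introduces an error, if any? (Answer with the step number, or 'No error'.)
No error

All steps in this derivation are correct.
The final answer f'(θ) = 2*θ/cos(θ**2)**2 is valid.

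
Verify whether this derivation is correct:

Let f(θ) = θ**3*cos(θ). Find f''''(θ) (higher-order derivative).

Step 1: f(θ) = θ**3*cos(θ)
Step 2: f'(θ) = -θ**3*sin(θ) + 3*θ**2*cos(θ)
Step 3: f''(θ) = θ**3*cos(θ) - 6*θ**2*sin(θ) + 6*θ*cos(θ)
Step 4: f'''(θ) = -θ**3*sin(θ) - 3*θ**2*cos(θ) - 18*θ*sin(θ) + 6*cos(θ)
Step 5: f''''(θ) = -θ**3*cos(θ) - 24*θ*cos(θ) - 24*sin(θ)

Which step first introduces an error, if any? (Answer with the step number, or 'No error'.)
Step 3

Step 3 is incorrect due to a sign flip.
The step shows: θ**3*cos(θ) - 6*θ**2*sin(θ) + 6*θ*cos(θ)
The correct value should be: -θ**3*cos(θ) - 6*θ**2*sin(θ) + 6*θ*cos(θ)

Explanation: The sign of one term was flipped: the term -θ**3*cos(θ) was incorrectly written as θ**3*cos(θ)
The later steps are derived from this incorrect expression, so the error originates in Step 3.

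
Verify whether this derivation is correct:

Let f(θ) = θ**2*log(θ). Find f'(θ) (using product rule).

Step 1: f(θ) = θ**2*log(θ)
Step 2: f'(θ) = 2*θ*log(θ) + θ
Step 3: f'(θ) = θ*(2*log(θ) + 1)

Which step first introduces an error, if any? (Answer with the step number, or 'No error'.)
No error

All steps in this derivation are correct.
The final answer f'(θ) = θ*(2*log(θ) + 1) is valid.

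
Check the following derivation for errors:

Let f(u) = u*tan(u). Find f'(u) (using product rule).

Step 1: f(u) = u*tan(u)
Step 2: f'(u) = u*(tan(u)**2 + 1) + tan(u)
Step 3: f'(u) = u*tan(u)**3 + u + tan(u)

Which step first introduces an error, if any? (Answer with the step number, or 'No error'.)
Step 3

Step 3 is incorrect due to a wrong exponent.
The step shows: u*tan(u)**3 + u + tan(u)
The correct value should be: u*tan(u)**2 + u + tan(u)

Explanation: The exponent 2 on tan(u) was incorrectly written as 3: the term u*tan(u)**2 was incorrectly written as u*tan(u)**3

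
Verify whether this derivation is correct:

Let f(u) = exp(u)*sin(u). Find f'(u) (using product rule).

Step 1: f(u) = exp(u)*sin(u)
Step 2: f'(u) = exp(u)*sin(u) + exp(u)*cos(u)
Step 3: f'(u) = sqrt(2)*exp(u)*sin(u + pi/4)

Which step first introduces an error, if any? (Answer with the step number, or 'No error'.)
No error

All steps in this derivation are correct.
The final answer f'(u) = sqrt(2)*exp(u)*sin(u + pi/4) is valid.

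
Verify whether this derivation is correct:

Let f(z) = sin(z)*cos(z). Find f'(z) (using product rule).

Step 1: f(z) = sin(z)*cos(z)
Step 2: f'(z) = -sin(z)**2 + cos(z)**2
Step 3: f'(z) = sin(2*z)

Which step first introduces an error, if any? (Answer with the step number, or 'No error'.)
Step 3

Step 3 is incorrect due to a wrong trig function.
The step shows: sin(2*z)
The correct value should be: cos(2*z)

Explanation: cos(2*z) was incorrectly written as sin(2*z): the term cos(2*z) was incorrectly written as sin(2*z)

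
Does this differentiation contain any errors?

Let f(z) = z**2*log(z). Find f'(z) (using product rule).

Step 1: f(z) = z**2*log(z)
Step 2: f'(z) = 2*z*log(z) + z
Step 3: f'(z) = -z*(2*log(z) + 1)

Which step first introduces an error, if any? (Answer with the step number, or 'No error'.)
Step 3

Step 3 is incorrect due to a sign flip.
The step shows: -z*(2*log(z) + 1)
The correct value should be: z*(2*log(z) + 1)

Explanation: The sign of the whole expression was flipped: the term z*(2*log(z) + 1) was incorrectly written as -z*(2*log(z) + 1)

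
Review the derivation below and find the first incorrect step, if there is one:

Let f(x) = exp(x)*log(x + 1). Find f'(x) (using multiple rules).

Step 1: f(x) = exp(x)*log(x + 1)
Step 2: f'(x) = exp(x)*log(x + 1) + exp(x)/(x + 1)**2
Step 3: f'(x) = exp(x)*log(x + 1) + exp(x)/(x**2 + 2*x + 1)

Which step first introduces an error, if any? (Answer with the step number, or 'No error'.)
Step 2

Step 2 is incorrect due to a wrong exponent.
The step shows: exp(x)*log(x + 1) + exp(x)/(x + 1)**2
The correct value should be: exp(x)*log(x + 1) + exp(x)/(x + 1)

Explanation: The exponent -1 on x + 1 was incorrectly written as -2: the term exp(x)/(x + 1) was incorrectly written as exp(x)/(x + 1)**2
The later steps are derived from this incorrect expression, so the error originates in Step 2.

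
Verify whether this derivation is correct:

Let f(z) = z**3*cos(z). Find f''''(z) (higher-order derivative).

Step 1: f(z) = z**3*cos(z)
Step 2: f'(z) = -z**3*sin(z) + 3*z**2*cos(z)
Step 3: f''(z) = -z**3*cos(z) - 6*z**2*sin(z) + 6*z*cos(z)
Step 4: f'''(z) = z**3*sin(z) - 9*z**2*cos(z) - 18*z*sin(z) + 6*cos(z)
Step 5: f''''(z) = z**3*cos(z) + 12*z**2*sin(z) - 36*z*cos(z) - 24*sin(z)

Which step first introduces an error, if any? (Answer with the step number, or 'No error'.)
No error

All steps in this derivation are correct.
The final answer f''''(z) = z**3*cos(z) + 12*z**2*sin(z) - 36*z*cos(z) - 24*sin(z) is valid.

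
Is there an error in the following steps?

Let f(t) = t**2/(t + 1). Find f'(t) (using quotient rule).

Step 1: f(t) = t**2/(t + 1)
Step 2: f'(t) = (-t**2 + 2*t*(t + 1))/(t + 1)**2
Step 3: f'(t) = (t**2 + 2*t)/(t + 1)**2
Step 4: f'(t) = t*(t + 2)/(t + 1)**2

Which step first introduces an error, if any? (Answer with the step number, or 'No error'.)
No error

All steps in this derivation are correct.
The final answer f'(t) = t*(t + 2)/(t + 1)**2 is valid.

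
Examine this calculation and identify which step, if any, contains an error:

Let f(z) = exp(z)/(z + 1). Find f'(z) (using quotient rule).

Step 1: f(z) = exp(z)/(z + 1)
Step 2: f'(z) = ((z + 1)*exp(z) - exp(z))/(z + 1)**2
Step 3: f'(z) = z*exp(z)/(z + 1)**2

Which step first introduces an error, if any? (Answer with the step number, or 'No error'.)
No error

All steps in this derivation are correct.
The final answer f'(z) = z*exp(z)/(z + 1)**2 is valid.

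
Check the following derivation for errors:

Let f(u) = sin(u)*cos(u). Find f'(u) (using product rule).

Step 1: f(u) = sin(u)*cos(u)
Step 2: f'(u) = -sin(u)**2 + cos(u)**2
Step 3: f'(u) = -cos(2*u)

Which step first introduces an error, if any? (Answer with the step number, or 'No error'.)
Step 3

Step 3 is incorrect due to a sign flip.
The step shows: -cos(2*u)
The correct value should be: cos(2*u)

Explanation: The sign of the whole expression was flipped: the term cos(2*u) was incorrectly written as -cos(2*u)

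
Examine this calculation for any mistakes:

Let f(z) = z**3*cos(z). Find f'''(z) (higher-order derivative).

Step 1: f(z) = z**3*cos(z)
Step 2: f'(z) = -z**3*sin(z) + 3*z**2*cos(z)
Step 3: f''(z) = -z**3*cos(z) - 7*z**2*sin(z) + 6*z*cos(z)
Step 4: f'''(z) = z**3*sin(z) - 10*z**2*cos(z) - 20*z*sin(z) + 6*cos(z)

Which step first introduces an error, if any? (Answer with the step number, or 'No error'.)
Step 3

Step 3 is incorrect due to a wrong coefficient.
The step shows: -z**3*cos(z) - 7*z**2*sin(z) + 6*z*cos(z)
The correct value should be: -z**3*cos(z) - 6*z**2*sin(z) + 6*z*cos(z)

Explanation: The coefficient -6 was incorrectly written as -7: the term -6*z**2*sin(z) was incorrectly written as -7*z**2*sin(z)
The later steps are derived from this incorrect expression, so the error originates in Step 3.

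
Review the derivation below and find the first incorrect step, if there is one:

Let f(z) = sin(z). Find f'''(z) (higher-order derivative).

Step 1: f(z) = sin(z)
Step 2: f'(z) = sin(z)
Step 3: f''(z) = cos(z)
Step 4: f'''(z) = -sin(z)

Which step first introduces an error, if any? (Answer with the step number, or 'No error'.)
Step 2

Step 2 is incorrect due to a wrong trig function.
The step shows: sin(z)
The correct value should be: cos(z)

Explanation: cos(z) was incorrectly written as sin(z): the term cos(z) was incorrectly written as sin(z)
The later steps are derived from this incorrect expression, so the error originates in Step 2.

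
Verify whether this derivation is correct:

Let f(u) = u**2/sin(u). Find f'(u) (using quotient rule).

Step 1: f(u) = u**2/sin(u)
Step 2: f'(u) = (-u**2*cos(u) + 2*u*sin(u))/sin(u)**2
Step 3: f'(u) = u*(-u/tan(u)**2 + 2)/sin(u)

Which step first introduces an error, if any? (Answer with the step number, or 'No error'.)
Step 3

Step 3 is incorrect due to a wrong exponent.
The step shows: u*(-u/tan(u)**2 + 2)/sin(u)
The correct value should be: u*(-u/tan(u) + 2)/sin(u)

Explanation: The exponent -1 on tan(u) was incorrectly written as -2: the term u*(-u/tan(u) + 2)/sin(u) was incorrectly written as u*(-u/tan(u)**2 + 2)/sin(u)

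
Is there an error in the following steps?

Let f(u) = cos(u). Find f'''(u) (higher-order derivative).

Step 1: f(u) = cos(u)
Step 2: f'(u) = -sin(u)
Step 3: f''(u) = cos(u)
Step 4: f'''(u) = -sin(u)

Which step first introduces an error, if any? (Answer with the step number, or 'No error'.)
Step 3

Step 3 is incorrect due to a sign flip.
The step shows: cos(u)
The correct value should be: -cos(u)

Explanation: The sign of the whole expression was flipped: the term -cos(u) was incorrectly written as cos(u)
The later steps are derived from this incorrect expression, so the error originates in Step 3.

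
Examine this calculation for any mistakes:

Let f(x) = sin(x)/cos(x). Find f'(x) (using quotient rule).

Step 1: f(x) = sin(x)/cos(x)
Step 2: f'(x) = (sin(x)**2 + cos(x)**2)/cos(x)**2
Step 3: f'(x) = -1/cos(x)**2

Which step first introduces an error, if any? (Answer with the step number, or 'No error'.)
Step 3

Step 3 is incorrect due to a sign flip.
The step shows: -1/cos(x)**2
The correct value should be: cos(x)**(-2)

Explanation: The sign of the whole expression was flipped: the term cos(x)**(-2) was incorrectly written as -1/cos(x)**2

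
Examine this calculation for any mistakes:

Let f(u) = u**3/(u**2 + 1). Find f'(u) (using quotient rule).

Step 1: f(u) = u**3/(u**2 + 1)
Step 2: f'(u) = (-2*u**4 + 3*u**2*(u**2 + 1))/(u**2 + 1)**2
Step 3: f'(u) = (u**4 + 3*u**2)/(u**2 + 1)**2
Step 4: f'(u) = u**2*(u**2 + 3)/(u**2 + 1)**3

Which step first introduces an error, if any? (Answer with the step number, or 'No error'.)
Step 4

Step 4 is incorrect due to a wrong exponent.
The step shows: u**2*(u**2 + 3)/(u**2 + 1)**3
The correct value should be: u**2*(u**2 + 3)/(u**2 + 1)**2

Explanation: The exponent -2 on u**2 + 1 was incorrectly written as -3: the term u**2*(u**2 + 3)/(u**2 + 1)**2 was incorrectly written as u**2*(u**2 + 3)/(u**2 + 1)**3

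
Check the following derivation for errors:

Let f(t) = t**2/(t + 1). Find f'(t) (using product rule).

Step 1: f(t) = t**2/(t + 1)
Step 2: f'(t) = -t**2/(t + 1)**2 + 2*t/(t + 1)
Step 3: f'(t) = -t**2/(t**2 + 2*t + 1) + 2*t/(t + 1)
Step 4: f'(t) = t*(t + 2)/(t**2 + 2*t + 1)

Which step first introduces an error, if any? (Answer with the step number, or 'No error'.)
No error

All steps in this derivation are correct.
The final answer f'(t) = t*(t + 2)/(t**2 + 2*t + 1) is valid.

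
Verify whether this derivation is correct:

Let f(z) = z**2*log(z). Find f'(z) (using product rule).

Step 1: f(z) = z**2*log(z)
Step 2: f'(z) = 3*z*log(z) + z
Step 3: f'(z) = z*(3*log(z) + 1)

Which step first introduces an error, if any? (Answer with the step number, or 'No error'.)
Step 2

Step 2 is incorrect due to a wrong coefficient.
The step shows: 3*z*log(z) + z
The correct value should be: 2*z*log(z) + z

Explanation: The coefficient 2 was incorrectly written as 3: the term 2*z*log(z) was incorrectly written as 3*z*log(z)
The later steps are derived from this incorrect expression, so the error originates in Step 2.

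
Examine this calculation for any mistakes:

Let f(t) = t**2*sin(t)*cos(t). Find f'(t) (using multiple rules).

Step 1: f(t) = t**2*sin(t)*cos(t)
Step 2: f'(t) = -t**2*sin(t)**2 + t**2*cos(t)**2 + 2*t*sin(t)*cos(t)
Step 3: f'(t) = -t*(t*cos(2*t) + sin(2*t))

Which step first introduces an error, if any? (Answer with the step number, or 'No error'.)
Step 3

Step 3 is incorrect due to a sign flip.
The step shows: -t*(t*cos(2*t) + sin(2*t))
The correct value should be: t*(t*cos(2*t) + sin(2*t))

Explanation: The sign of the whole expression was flipped: the term t*(t*cos(2*t) + sin(2*t)) was incorrectly written as -t*(t*cos(2*t) + sin(2*t))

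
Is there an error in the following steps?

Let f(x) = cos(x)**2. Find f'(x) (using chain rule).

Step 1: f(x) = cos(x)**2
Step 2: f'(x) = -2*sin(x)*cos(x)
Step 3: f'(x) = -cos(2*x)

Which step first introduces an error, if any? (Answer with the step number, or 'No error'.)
Step 3

Step 3 is incorrect due to a wrong trig function.
The step shows: -cos(2*x)
The correct value should be: -sin(2*x)

Explanation: sin(2*x) was incorrectly written as cos(2*x): the term -sin(2*x) was incorrectly written as -cos(2*x)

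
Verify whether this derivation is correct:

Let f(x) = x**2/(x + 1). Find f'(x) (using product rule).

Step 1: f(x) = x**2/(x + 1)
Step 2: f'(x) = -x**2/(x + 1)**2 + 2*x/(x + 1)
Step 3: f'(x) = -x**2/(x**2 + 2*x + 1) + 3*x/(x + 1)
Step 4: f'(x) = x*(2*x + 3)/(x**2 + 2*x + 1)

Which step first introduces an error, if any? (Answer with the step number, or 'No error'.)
Step 3

Step 3 is incorrect due to a wrong coefficient.
The step shows: -x**2/(x**2 + 2*x + 1) + 3*x/(x + 1)
The correct value should be: -x**2/(x**2 + 2*x + 1) + 2*x/(x + 1)

Explanation: The coefficient 2 was incorrectly written as 3: the term 2*x/(x + 1) was incorrectly written as 3*x/(x + 1)
The later steps are derived from this incorrect expression, so the error originates in Step 3.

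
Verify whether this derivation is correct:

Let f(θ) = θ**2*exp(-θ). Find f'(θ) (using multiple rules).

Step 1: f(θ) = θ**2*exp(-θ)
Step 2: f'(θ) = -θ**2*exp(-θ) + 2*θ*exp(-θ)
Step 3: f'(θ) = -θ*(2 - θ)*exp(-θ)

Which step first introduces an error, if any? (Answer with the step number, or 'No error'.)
Step 3

Step 3 is incorrect due to a sign flip.
The step shows: -θ*(2 - θ)*exp(-θ)
The correct value should be: θ*(2 - θ)*exp(-θ)

Explanation: The sign of the whole expression was flipped: the term θ*(2 - θ)*exp(-θ) was incorrectly written as -θ*(2 - θ)*exp(-θ)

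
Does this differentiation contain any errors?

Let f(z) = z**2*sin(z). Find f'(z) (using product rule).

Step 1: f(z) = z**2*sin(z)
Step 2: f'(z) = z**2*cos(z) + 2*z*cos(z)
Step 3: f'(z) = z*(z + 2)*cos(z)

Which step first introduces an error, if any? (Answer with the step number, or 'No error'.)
Step 2

Step 2 is incorrect due to a wrong trig function.
The step shows: z**2*cos(z) + 2*z*cos(z)
The correct value should be: z**2*cos(z) + 2*z*sin(z)

Explanation: sin(z) was incorrectly written as cos(z): the term 2*z*sin(z) was incorrectly written as 2*z*cos(z)
The later steps are derived from this incorrect expression, so the error originates in Step 2.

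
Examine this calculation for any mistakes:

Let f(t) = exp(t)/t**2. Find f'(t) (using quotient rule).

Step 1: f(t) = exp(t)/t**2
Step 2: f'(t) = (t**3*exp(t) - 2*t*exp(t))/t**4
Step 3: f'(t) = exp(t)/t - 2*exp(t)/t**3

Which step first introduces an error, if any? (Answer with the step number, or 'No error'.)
Step 2

Step 2 is incorrect due to a wrong exponent.
The step shows: (t**3*exp(t) - 2*t*exp(t))/t**4
The correct value should be: (t**2*exp(t) - 2*t*exp(t))/t**4

Explanation: The exponent 2 on t was incorrectly written as 3: the term (t**2*exp(t) - 2*t*exp(t))/t**4 was incorrectly written as (t**3*exp(t) - 2*t*exp(t))/t**4
The later steps are derived from this incorrect expression, so the error originates in Step 2.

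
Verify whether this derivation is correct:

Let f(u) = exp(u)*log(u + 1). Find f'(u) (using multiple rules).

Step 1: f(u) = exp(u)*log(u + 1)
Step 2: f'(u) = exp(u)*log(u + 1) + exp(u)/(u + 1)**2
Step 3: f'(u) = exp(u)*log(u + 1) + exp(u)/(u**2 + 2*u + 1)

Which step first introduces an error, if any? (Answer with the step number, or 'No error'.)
Step 2

Step 2 is incorrect due to a wrong exponent.
The step shows: exp(u)*log(u + 1) + exp(u)/(u + 1)**2
The correct value should be: exp(u)*log(u + 1) + exp(u)/(u + 1)

Explanation: The exponent -1 on u + 1 was incorrectly written as -2: the term exp(u)/(u + 1) was incorrectly written as exp(u)/(u + 1)**2
The later steps are derived from this incorrect expression, so the error originates in Step 2.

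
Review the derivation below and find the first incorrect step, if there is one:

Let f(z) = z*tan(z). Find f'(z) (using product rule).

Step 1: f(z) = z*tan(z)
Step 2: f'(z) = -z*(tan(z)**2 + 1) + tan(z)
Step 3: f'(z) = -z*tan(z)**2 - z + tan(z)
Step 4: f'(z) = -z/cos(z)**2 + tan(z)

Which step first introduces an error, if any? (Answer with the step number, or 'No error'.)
Step 2

Step 2 is incorrect due to a sign flip.
The step shows: -z*(tan(z)**2 + 1) + tan(z)
The correct value should be: z*(tan(z)**2 + 1) + tan(z)

Explanation: The sign of one term was flipped: the term z*(tan(z)**2 + 1) was incorrectly written as -z*(tan(z)**2 + 1)
The later steps are derived from this incorrect expression, so the error originates in Step 2.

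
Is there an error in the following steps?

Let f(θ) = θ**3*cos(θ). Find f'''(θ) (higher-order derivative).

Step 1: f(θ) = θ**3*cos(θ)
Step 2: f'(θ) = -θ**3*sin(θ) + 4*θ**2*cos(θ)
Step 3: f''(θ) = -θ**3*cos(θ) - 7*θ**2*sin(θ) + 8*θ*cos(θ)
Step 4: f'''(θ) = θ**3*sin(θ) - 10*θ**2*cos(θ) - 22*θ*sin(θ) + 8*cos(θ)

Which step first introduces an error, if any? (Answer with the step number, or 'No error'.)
Step 2

Step 2 is incorrect due to a wrong coefficient.
The step shows: -θ**3*sin(θ) + 4*θ**2*cos(θ)
The correct value should be: -θ**3*sin(θ) + 3*θ**2*cos(θ)

Explanation: The coefficient 3 was incorrectly written as 4: the term 3*θ**2*cos(θ) was incorrectly written as 4*θ**2*cos(θ)
The later steps are derived from this incorrect expression, so the error originates in Step 2.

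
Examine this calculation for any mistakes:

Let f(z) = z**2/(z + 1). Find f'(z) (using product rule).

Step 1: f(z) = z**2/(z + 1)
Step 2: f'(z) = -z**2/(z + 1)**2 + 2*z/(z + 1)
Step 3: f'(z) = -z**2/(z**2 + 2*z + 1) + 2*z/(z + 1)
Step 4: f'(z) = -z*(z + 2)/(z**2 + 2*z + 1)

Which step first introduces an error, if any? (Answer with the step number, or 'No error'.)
Step 4

Step 4 is incorrect due to a sign flip.
The step shows: -z*(z + 2)/(z**2 + 2*z + 1)
The correct value should be: z*(z + 2)/(z**2 + 2*z + 1)

Explanation: The sign of the whole expression was flipped: the term z*(z + 2)/(z**2 + 2*z + 1) was incorrectly written as -z*(z + 2)/(z**2 + 2*z + 1)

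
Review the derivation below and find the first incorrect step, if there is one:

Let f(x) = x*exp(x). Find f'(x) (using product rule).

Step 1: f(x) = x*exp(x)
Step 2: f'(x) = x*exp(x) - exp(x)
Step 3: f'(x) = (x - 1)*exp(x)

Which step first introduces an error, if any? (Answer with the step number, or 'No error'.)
Step 2

Step 2 is incorrect due to a sign flip.
The step shows: x*exp(x) - exp(x)
The correct value should be: x*exp(x) + exp(x)

Explanation: The sign of one term was flipped: the term exp(x) was incorrectly written as -exp(x)
The later steps are derived from this incorrect expression, so the error originates in Step 2.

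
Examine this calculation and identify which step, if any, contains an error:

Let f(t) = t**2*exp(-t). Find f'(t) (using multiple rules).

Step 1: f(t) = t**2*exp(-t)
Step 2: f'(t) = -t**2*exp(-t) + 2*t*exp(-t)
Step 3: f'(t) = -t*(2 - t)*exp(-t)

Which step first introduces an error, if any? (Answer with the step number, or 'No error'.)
Step 3

Step 3 is incorrect due to a sign flip.
The step shows: -t*(2 - t)*exp(-t)
The correct value should be: t*(2 - t)*exp(-t)

Explanation: The sign of the whole expression was flipped: the term t*(2 - t)*exp(-t) was incorrectly written as -t*(2 - t)*exp(-t)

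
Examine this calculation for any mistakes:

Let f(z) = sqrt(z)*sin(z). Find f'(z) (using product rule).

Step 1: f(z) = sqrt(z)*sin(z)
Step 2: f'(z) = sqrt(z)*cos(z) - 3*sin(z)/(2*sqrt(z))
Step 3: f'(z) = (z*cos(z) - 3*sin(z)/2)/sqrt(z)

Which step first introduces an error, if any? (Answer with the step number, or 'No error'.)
Step 2

Step 2 is incorrect due to a wrong coefficient.
The step shows: sqrt(z)*cos(z) - 3*sin(z)/(2*sqrt(z))
The correct value should be: sqrt(z)*cos(z) + sin(z)/(2*sqrt(z))

Explanation: The coefficient 1/2 was incorrectly written as -3/2: the term sin(z)/(2*sqrt(z)) was incorrectly written as -3*sin(z)/(2*sqrt(z))
The later steps are derived from this incorrect expression, so the error originates in Step 2.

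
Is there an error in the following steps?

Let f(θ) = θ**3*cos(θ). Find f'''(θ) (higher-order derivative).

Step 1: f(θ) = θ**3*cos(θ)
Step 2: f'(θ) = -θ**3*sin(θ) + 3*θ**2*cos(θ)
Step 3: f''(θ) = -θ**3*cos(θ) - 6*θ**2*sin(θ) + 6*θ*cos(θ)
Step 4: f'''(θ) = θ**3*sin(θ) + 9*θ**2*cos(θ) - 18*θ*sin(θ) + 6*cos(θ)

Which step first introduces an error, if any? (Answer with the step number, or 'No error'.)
Step 4

Step 4 is incorrect due to a sign flip.
The step shows: θ**3*sin(θ) + 9*θ**2*cos(θ) - 18*θ*sin(θ) + 6*cos(θ)
The correct value should be: θ**3*sin(θ) - 9*θ**2*cos(θ) - 18*θ*sin(θ) + 6*cos(θ)

Explanation: The sign of one term was flipped: the term -9*θ**2*cos(θ) was incorrectly written as 9*θ**2*cos(θ)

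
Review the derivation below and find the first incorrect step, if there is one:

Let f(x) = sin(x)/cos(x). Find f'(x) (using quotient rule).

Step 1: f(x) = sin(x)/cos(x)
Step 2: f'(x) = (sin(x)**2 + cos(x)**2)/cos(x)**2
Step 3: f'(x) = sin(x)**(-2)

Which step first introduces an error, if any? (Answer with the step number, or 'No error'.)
Step 3

Step 3 is incorrect due to a wrong trig function.
The step shows: sin(x)**(-2)
The correct value should be: cos(x)**(-2)

Explanation: cos(x) was incorrectly written as sin(x): the term cos(x)**(-2) was incorrectly written as sin(x)**(-2)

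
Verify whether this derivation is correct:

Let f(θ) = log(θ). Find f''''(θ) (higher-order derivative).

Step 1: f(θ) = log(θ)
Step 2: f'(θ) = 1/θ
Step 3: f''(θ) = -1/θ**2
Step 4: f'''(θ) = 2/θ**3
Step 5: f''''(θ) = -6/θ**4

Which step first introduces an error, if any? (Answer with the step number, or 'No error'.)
No error

All steps in this derivation are correct.
The final answer f''''(θ) = -6/θ**4 is valid.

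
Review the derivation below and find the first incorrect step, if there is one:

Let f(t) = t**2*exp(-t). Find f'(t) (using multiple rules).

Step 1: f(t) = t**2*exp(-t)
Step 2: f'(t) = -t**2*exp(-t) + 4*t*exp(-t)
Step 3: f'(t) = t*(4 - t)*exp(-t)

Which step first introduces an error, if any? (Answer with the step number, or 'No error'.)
Step 2

Step 2 is incorrect due to a wrong coefficient.
The step shows: -t**2*exp(-t) + 4*t*exp(-t)
The correct value should be: -t**2*exp(-t) + 2*t*exp(-t)

Explanation: The coefficient 2 was incorrectly written as 4: the term 2*t*exp(-t) was incorrectly written as 4*t*exp(-t)
The later steps are derived from this incorrect expression, so the error originates in Step 2.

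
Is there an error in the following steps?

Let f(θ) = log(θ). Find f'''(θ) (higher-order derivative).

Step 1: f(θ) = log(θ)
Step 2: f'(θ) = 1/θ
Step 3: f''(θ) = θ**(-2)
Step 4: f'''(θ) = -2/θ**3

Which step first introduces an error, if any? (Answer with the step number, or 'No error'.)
Step 3

Step 3 is incorrect due to a sign flip.
The step shows: θ**(-2)
The correct value should be: -1/θ**2

Explanation: The sign of the whole expression was flipped: the term -1/θ**2 was incorrectly written as θ**(-2)
The later steps are derived from this incorrect expression, so the error originates in Step 3.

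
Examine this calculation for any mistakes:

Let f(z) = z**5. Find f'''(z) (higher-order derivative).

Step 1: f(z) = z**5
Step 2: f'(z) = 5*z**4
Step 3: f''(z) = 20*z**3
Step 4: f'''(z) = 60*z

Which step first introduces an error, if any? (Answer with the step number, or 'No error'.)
Step 4

Step 4 is incorrect due to a wrong exponent.
The step shows: 60*z
The correct value should be: 60*z**2

Explanation: The exponent 2 on z was incorrectly written as 1: the term 60*z**2 was incorrectly written as 60*z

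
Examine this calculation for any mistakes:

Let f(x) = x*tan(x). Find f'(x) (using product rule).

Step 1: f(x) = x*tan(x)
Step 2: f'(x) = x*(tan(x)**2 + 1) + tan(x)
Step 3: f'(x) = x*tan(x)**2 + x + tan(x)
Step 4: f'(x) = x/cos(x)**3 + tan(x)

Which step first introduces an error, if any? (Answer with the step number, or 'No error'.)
Step 4

Step 4 is incorrect due to a wrong exponent.
The step shows: x/cos(x)**3 + tan(x)
The correct value should be: x/cos(x)**2 + tan(x)

Explanation: The exponent -2 on cos(x) was incorrectly written as -3: the term x/cos(x)**2 was incorrectly written as x/cos(x)**3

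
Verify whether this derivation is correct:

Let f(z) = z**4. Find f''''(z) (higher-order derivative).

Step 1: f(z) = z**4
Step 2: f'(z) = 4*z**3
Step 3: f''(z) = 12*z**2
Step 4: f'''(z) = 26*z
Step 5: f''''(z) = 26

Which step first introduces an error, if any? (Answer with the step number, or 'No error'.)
Step 4

Step 4 is incorrect due to a wrong coefficient.
The step shows: 26*z
The correct value should be: 24*z

Explanation: The coefficient 24 was incorrectly written as 26: the term 24*z was incorrectly written as 26*z
The later steps are derived from this incorrect expression, so the error originates in Step 4.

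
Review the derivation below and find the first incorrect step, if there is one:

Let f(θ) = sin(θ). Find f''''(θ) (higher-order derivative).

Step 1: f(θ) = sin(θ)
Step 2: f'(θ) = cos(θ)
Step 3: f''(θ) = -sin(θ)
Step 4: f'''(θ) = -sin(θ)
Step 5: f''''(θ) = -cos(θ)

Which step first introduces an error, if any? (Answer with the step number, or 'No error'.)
Step 4

Step 4 is incorrect due to a wrong trig function.
The step shows: -sin(θ)
The correct value should be: -cos(θ)

Explanation: cos(θ) was incorrectly written as sin(θ): the term -cos(θ) was incorrectly written as -sin(θ)
The later steps are derived from this incorrect expression, so the error originates in Step 4.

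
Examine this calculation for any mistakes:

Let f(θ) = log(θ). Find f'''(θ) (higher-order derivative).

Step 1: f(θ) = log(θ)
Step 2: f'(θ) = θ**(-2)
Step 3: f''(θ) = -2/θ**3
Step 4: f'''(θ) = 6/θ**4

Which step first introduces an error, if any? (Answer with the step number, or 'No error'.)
Step 2

Step 2 is incorrect due to a wrong exponent.
The step shows: θ**(-2)
The correct value should be: 1/θ

Explanation: The exponent -1 on θ was incorrectly written as -2: the term 1/θ was incorrectly written as θ**(-2)
The later steps are derived from this incorrect expression, so the error originates in Step 2.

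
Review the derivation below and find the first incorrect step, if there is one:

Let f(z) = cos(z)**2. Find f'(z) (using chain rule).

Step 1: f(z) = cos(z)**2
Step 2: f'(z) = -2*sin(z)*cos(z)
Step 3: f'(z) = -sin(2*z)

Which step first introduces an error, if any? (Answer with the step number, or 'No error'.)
No error

All steps in this derivation are correct.
The final answer f'(z) = -sin(2*z) is valid.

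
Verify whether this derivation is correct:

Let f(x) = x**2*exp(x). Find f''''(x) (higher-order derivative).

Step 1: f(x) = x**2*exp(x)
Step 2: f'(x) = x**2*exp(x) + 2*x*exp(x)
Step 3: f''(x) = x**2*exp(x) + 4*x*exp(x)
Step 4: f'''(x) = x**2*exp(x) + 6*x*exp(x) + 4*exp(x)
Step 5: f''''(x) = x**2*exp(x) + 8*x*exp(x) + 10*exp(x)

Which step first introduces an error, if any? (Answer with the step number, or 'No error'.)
Step 3

Step 3 is incorrect due to a dropped term.
The step shows: x**2*exp(x) + 4*x*exp(x)
The correct value should be: x**2*exp(x) + 4*x*exp(x) + 2*exp(x)

Explanation: A term was dropped: the term 2*exp(x) was incorrectly omitted
The later steps are derived from this incorrect expression, so the error originates in Step 3.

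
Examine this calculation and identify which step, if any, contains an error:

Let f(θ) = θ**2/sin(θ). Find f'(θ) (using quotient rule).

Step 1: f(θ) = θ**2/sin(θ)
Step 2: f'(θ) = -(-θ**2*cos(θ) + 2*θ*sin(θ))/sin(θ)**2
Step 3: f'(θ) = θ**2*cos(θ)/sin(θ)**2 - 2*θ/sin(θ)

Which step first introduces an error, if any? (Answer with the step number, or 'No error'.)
Step 2

Step 2 is incorrect due to a sign flip.
The step shows: -(-θ**2*cos(θ) + 2*θ*sin(θ))/sin(θ)**2
The correct value should be: (-θ**2*cos(θ) + 2*θ*sin(θ))/sin(θ)**2

Explanation: The sign of the whole expression was flipped: the term (-θ**2*cos(θ) + 2*θ*sin(θ))/sin(θ)**2 was incorrectly written as -(-θ**2*cos(θ) + 2*θ*sin(θ))/sin(θ)**2
The later steps are derived from this incorrect expression, so the error originates in Step 2.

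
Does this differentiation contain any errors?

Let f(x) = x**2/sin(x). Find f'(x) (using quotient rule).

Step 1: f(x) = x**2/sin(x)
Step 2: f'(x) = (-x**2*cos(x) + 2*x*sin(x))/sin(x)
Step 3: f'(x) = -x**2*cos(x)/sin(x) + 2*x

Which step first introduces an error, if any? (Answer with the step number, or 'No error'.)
Step 2

Step 2 is incorrect due to a wrong exponent.
The step shows: (-x**2*cos(x) + 2*x*sin(x))/sin(x)
The correct value should be: (-x**2*cos(x) + 2*x*sin(x))/sin(x)**2

Explanation: The exponent -2 on sin(x) was incorrectly written as -1: the term (-x**2*cos(x) + 2*x*sin(x))/sin(x)**2 was incorrectly written as (-x**2*cos(x) + 2*x*sin(x))/sin(x)
The later steps are derived from this incorrect expression, so the error originates in Step 2.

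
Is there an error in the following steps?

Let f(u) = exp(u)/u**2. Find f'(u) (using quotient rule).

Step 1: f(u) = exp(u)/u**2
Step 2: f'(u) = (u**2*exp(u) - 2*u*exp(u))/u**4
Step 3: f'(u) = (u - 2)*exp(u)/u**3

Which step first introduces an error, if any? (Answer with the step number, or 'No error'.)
No error

All steps in this derivation are correct.
The final answer f'(u) = (u - 2)*exp(u)/u**3 is valid.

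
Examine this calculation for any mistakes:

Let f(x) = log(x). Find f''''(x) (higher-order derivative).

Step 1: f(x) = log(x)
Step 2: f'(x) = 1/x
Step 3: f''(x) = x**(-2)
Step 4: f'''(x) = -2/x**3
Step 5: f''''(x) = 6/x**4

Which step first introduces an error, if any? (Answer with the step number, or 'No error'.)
Step 3

Step 3 is incorrect due to a sign flip.
The step shows: x**(-2)
The correct value should be: -1/x**2

Explanation: The sign of the whole expression was flipped: the term -1/x**2 was incorrectly written as x**(-2)
The later steps are derived from this incorrect expression, so the error originates in Step 3.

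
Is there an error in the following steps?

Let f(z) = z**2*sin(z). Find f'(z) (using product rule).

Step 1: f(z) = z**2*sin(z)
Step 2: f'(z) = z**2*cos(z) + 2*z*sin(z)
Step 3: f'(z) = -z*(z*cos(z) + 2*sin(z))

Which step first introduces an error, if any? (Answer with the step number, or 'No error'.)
Step 3

Step 3 is incorrect due to a sign flip.
The step shows: -z*(z*cos(z) + 2*sin(z))
The correct value should be: z*(z*cos(z) + 2*sin(z))

Explanation: The sign of the whole expression was flipped: the term z*(z*cos(z) + 2*sin(z)) was incorrectly written as -z*(z*cos(z) + 2*sin(z))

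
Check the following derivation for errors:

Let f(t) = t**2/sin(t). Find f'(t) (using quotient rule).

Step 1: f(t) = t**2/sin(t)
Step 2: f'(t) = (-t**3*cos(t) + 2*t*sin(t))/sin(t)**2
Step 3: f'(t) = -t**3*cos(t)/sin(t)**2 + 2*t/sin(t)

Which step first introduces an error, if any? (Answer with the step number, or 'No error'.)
Step 2

Step 2 is incorrect due to a wrong exponent.
The step shows: (-t**3*cos(t) + 2*t*sin(t))/sin(t)**2
The correct value should be: (-t**2*cos(t) + 2*t*sin(t))/sin(t)**2

Explanation: The exponent 2 on t was incorrectly written as 3: the term (-t**2*cos(t) + 2*t*sin(t))/sin(t)**2 was incorrectly written as (-t**3*cos(t) + 2*t*sin(t))/sin(t)**2
The later steps are derived from this incorrect expression, so the error originates in Step 2.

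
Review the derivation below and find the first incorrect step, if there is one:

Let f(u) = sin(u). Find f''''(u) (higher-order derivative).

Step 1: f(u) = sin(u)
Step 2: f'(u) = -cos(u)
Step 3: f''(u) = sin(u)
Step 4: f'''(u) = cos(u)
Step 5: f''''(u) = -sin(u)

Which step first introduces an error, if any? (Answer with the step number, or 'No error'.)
Step 2

Step 2 is incorrect due to a sign flip.
The step shows: -cos(u)
The correct value should be: cos(u)

Explanation: The sign of the whole expression was flipped: the term cos(u) was incorrectly written as -cos(u)
The later steps are derived from this incorrect expression, so the error originates in Step 2.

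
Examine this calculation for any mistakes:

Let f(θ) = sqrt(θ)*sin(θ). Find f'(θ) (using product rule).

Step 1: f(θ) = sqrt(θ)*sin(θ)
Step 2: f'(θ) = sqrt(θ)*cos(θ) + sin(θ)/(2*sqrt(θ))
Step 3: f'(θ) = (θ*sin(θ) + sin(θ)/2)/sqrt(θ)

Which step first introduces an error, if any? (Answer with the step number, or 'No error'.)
Step 3

Step 3 is incorrect due to a wrong trig function.
The step shows: (θ*sin(θ) + sin(θ)/2)/sqrt(θ)
The correct value should be: (θ*cos(θ) + sin(θ)/2)/sqrt(θ)

Explanation: cos(θ) was incorrectly written as sin(θ): the term (θ*cos(θ) + sin(θ)/2)/sqrt(θ) was incorrectly written as (θ*sin(θ) + sin(θ)/2)/sqrt(θ)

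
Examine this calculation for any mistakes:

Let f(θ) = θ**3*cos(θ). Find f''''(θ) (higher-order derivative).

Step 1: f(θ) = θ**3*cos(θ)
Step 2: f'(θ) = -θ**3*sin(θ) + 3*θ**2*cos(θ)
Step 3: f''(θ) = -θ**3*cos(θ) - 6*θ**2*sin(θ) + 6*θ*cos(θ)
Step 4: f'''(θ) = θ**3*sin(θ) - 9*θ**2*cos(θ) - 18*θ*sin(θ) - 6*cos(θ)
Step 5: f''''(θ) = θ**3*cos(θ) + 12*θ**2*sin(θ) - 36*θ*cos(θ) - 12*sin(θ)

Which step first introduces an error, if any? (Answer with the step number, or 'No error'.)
Step 4

Step 4 is incorrect due to a sign flip.
The step shows: θ**3*sin(θ) - 9*θ**2*cos(θ) - 18*θ*sin(θ) - 6*cos(θ)
The correct value should be: θ**3*sin(θ) - 9*θ**2*cos(θ) - 18*θ*sin(θ) + 6*cos(θ)

Explanation: The sign of one term was flipped: the term 6*cos(θ) was incorrectly written as -6*cos(θ)
The later steps are derived from this incorrect expression, so the error originates in Step 4.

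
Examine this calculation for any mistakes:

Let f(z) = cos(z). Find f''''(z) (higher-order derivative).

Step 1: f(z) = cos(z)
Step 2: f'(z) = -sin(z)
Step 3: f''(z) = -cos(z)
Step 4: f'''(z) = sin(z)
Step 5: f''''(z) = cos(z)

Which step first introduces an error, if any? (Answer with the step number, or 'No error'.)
No error

All steps in this derivation are correct.
The final answer f''''(z) = cos(z) is valid.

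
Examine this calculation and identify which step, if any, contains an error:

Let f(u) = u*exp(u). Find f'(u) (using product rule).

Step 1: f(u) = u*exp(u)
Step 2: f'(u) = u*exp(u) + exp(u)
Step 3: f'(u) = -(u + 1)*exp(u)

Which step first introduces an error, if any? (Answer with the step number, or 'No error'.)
Step 3

Step 3 is incorrect due to a sign flip.
The step shows: -(u + 1)*exp(u)
The correct value should be: (u + 1)*exp(u)

Explanation: The sign of the whole expression was flipped: the term (u + 1)*exp(u) was incorrectly written as -(u + 1)*exp(u)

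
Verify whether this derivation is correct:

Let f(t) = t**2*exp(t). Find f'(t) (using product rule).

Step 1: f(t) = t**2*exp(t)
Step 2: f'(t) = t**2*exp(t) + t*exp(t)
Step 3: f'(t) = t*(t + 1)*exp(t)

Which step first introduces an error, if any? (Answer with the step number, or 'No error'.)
Step 2

Step 2 is incorrect due to a wrong coefficient.
The step shows: t**2*exp(t) + t*exp(t)
The correct value should be: t**2*exp(t) + 2*t*exp(t)

Explanation: The coefficient 2 was incorrectly written as 1: the term 2*t*exp(t) was incorrectly written as t*exp(t)
The later steps are derived from this incorrect expression, so the error originates in Step 2.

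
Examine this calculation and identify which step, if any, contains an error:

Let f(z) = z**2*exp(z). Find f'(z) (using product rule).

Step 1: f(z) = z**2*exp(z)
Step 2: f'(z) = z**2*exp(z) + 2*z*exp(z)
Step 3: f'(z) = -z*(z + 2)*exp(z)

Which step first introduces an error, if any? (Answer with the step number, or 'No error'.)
Step 3

Step 3 is incorrect due to a sign flip.
The step shows: -z*(z + 2)*exp(z)
The correct value should be: z*(z + 2)*exp(z)

Explanation: The sign of the whole expression was flipped: the term z*(z + 2)*exp(z) was incorrectly written as -z*(z + 2)*exp(z)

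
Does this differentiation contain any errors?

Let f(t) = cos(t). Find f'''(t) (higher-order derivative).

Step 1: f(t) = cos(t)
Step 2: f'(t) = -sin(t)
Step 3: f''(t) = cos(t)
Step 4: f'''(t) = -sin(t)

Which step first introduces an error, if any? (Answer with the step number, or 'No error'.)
Step 3

Step 3 is incorrect due to a sign flip.
The step shows: cos(t)
The correct value should be: -cos(t)

Explanation: The sign of the whole expression was flipped: the term -cos(t) was incorrectly written as cos(t)
The later steps are derived from this incorrect expression, so the error originates in Step 3.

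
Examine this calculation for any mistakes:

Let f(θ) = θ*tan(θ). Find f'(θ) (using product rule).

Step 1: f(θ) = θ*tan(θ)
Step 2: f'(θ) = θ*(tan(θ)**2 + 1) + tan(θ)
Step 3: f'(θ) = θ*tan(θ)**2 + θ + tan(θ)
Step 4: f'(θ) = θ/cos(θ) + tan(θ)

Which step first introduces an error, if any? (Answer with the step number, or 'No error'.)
Step 4

Step 4 is incorrect due to a wrong exponent.
The step shows: θ/cos(θ) + tan(θ)
The correct value should be: θ/cos(θ)**2 + tan(θ)

Explanation: The exponent -2 on cos(θ) was incorrectly written as -1: the term θ/cos(θ)**2 was incorrectly written as θ/cos(θ)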